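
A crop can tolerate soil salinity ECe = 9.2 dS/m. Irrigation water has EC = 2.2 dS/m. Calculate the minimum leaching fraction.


LR = ECiw / (5*ECe - ECiw)
LR = 2.2 / (5*9.2 - 2.2)
LR = 2.2 / 43.8000

0.0502


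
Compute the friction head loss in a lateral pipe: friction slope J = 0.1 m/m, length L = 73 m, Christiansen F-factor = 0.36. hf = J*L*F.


hf = J * L * F = 0.1 * 73 * 0.36 = 2.6280 m

2.6280 m


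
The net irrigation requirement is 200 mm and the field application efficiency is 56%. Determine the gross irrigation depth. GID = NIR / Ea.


Ea = 56% = 0.56
GID = NIR / Ea = 200 / 0.56 = 357.1429 mm

357.1429 mm


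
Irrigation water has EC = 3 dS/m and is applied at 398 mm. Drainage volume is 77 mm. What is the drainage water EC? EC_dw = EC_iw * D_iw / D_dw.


EC_dw = EC_iw * D_iw / D_dw
EC_dw = 3 * 398 / 77
EC_dw = 1194 / 77

15.5065 dS/m


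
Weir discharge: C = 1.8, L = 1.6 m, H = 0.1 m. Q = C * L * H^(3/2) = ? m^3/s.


Q = C * L * H^(3/2) = 1.8 * 1.6 * 0.1^1.5 = 1.8 * 1.6 * 0.031623

0.0911 m^3/s


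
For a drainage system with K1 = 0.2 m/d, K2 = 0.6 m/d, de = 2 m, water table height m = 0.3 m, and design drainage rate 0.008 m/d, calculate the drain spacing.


S^2 = 8*K2*de*m/q + 4*K1*m^2/q
S^2 = 8*0.6*2*0.3/0.008 + 4*0.2*0.3^2/0.008
S = sqrt(369.0000)

19.2094 m


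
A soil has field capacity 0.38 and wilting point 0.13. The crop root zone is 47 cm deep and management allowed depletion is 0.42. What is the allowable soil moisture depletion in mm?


SMD = (FC - PWP) * d * MAD * 10
SMD = (0.38 - 0.13) * 47 * 0.42 * 10
SMD = 0.2500 * 47 * 0.42 * 10

49.3500 mm


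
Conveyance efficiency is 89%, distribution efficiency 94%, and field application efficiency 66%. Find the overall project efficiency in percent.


Ec = 0.89, Eb = 0.94, Ea = 0.66
E = 0.89 * 0.94 * 0.66 * 100 = 55.2156%

55.2156 %


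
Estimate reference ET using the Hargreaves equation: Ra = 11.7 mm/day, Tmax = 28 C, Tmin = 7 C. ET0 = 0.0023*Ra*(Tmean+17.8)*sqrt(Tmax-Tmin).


Tmean = (Tmax + Tmin)/2 = (28 + 7)/2 = 17.5
ET0 = 0.0023 * 11.7 * (17.5 + 17.8) * sqrt(28 - 7)
ET0 = 0.0023 * 11.7 * 35.3 * 4.582576

4.3531 mm/day


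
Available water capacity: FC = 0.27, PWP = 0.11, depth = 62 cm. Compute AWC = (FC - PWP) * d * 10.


AWC = (FC - PWP) * d * 10
AWC = (0.27 - 0.11) * 62 * 10
AWC = 0.1600 * 62 * 10

99.2000 mm


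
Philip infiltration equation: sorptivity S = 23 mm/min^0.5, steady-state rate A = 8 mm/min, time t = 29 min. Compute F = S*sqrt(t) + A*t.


F = S*sqrt(t) + A*t
F = 23*sqrt(29) + 8*29
F = 23*5.385165 + 232

355.8588 mm


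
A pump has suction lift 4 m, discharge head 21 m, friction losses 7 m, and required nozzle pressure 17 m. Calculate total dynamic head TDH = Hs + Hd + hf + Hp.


TDH = Hs + Hd + hf + Hp = 4 + 21 + 7 + 17 = 49

49 m


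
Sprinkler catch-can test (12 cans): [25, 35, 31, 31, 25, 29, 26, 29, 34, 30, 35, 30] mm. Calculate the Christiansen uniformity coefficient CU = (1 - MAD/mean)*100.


mean = 30.000000 mm
MAD = 2.666667 mm
CU = (1 - 2.666667/30.000000)*100

91.1111 %


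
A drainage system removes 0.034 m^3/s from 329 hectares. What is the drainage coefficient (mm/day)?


DC = Q * 86400 / (A * 10000) * 1000
DC = 0.034 * 86400 / (329 * 10000) * 1000
DC = 2937600.0000 / 3290000

0.8929 mm/day


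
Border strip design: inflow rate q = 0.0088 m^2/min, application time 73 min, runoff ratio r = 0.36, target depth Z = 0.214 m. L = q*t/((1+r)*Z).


L = q*t/((1+r)*Z)
L = 0.0088*73/((1+0.36)*0.214)
L = 0.6424/0.29104

2.2073 m


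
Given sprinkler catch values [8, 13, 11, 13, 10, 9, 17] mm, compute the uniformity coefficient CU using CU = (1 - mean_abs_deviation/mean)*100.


mean = 11.571429 mm
MAD = 2.367347 mm
CU = (1 - 2.367347/11.571429)*100

79.5414 %


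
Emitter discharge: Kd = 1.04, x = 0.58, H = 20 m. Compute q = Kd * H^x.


q = Kd * H^x = 1.04 * 20^0.58 = 1.04 * 5.683258

5.9106 L/h


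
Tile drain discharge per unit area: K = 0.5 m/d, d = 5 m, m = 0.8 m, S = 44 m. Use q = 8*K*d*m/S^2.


q = 8*K*d*m/S^2
q = 8*0.5*5*0.8/44^2
q = 16.0000 / 1936

0.0083 m/d


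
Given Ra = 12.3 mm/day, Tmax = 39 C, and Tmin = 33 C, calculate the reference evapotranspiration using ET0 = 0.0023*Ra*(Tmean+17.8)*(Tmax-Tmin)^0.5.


Tmean = (Tmax + Tmin)/2 = (39 + 33)/2 = 36.0
ET0 = 0.0023 * 12.3 * (36.0 + 17.8) * sqrt(39 - 33)
ET0 = 0.0023 * 12.3 * 53.8 * 2.449490

3.7281 mm/day


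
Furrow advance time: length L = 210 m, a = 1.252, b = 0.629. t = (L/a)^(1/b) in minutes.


t = (L/a)^(1/b)
t = (210/1.252)^(1/0.629)
t = 167.731629^(1/0.629)

3441.5077 min


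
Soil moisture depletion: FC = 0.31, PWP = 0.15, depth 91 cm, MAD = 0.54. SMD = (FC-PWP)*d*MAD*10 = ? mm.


SMD = (FC - PWP) * d * MAD * 10
SMD = (0.31 - 0.15) * 91 * 0.54 * 10
SMD = 0.1600 * 91 * 0.54 * 10

78.6240 mm


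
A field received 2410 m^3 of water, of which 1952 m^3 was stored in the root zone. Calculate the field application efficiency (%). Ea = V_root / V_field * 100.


Ea = V_root / V_field * 100 = 1952 / 2410 * 100 = 80.9959%

80.9959 %


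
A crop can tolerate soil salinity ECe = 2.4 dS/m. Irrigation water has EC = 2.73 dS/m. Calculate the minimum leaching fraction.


LR = ECiw / (5*ECe - ECiw)
LR = 2.73 / (5*2.4 - 2.73)
LR = 2.73 / 9.2700

0.2945


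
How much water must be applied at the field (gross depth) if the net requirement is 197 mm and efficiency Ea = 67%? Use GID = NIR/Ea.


Ea = 67% = 0.67
GID = NIR / Ea = 197 / 0.67 = 294.0299 mm

294.0299 mm


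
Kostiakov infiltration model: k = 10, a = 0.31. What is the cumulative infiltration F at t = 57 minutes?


F = k * t^a = 10 * 57^0.31
F = 10 * 3.502041

35.0204 mm


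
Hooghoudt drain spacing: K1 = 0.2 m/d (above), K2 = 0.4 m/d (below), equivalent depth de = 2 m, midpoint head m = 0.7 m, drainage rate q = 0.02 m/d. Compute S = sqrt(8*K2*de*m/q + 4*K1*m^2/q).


S^2 = 8*K2*de*m/q + 4*K1*m^2/q
S^2 = 8*0.4*2*0.7/0.02 + 4*0.2*0.7^2/0.02
S = sqrt(243.6000)

15.6077 m


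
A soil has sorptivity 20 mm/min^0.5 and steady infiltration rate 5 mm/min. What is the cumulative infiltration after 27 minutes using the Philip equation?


F = S*sqrt(t) + A*t
F = 20*sqrt(27) + 5*27
F = 20*5.196152 + 135

238.9230 mm


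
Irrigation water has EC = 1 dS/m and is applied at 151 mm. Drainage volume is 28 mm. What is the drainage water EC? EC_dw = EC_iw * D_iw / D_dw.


EC_dw = EC_iw * D_iw / D_dw
EC_dw = 1 * 151 / 28
EC_dw = 151 / 28

5.3929 dS/m


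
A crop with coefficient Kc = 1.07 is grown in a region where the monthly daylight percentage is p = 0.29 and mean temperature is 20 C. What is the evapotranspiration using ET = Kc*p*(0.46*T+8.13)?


ET = Kc * p * (0.46*T + 8.13)
ET = 1.07 * 0.29 * (0.46*20 + 8.13)
ET = 1.07 * 0.29 * 17.3300

5.3775 mm/day


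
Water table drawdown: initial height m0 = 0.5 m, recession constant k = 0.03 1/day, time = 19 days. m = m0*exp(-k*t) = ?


m = m0 * exp(-k*t)
m = 0.5 * exp(-0.03 * 19)
m = 0.5 * exp(-0.5700)

0.2828 m


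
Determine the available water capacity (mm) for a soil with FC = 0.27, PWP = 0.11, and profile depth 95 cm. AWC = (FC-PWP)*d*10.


AWC = (FC - PWP) * d * 10
AWC = (0.27 - 0.11) * 95 * 10
AWC = 0.1600 * 95 * 10

152.0000 mm


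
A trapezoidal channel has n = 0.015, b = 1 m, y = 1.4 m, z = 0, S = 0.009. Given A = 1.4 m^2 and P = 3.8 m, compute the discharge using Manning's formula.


R = A/P = 1.4/3.8 = 0.368421
Q = (1/0.015) * 1.4 * 0.368421^(2/3) * 0.009^0.5

4.5504 m^3/s


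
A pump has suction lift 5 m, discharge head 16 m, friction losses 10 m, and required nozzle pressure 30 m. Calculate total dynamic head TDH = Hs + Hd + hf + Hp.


TDH = Hs + Hd + hf + Hp = 5 + 16 + 10 + 30 = 61

61 m


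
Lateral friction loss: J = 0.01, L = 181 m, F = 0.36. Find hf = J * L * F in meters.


hf = J * L * F = 0.01 * 181 * 0.36 = 0.6516 m

0.6516 m


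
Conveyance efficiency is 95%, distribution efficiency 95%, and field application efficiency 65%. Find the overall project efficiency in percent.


Ec = 0.95, Eb = 0.95, Ea = 0.65
E = 0.95 * 0.95 * 0.65 * 100 = 58.6625%

58.6625 %


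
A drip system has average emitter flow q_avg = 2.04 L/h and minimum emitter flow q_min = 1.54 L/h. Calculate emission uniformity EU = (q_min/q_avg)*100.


EU = (q_min/q_avg)*100 = (1.54/2.04)*100 = 75.4902%

75.4902 %


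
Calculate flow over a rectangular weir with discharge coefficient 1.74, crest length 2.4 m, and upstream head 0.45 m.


Q = C * L * H^(3/2) = 1.74 * 2.4 * 0.45^1.5 = 1.74 * 2.4 * 0.301869

1.2606 m^3/s


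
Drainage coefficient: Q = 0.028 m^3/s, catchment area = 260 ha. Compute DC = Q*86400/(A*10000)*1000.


DC = Q * 86400 / (A * 10000) * 1000
DC = 0.028 * 86400 / (260 * 10000) * 1000
DC = 2419200.0000 / 2600000

0.9305 mm/day


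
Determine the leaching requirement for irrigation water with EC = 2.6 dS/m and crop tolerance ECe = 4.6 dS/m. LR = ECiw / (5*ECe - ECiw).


LR = ECiw / (5*ECe - ECiw)
LR = 2.6 / (5*4.6 - 2.6)
LR = 2.6 / 20.4000

0.1275


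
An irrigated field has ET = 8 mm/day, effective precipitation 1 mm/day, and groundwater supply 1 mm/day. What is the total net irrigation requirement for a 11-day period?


Daily deficit = ET - Pe - GW = 8 - 1 - 1 = 6 mm/day
NIR = 6 * 11 = 66 mm

66.0000 mm


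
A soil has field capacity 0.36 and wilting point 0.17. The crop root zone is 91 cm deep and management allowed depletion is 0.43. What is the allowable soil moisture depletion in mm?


SMD = (FC - PWP) * d * MAD * 10
SMD = (0.36 - 0.17) * 91 * 0.43 * 10
SMD = 0.1900 * 91 * 0.43 * 10

74.3470 mm


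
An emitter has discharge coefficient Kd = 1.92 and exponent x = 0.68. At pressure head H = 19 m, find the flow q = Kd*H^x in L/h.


q = Kd * H^x = 1.92 * 19^0.68 = 1.92 * 7.405467

14.2185 L/h


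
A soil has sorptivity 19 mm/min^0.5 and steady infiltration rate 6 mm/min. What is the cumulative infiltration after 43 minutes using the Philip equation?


F = S*sqrt(t) + A*t
F = 19*sqrt(43) + 6*43
F = 19*6.557439 + 258

382.5913 mm


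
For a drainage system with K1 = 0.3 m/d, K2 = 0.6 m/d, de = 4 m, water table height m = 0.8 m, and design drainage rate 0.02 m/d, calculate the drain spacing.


S^2 = 8*K2*de*m/q + 4*K1*m^2/q
S^2 = 8*0.6*4*0.8/0.02 + 4*0.3*0.8^2/0.02
S = sqrt(806.4000)

28.3972 m


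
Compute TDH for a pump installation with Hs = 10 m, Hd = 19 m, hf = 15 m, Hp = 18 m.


TDH = Hs + Hd + hf + Hp = 10 + 19 + 15 + 18 = 62

62 m


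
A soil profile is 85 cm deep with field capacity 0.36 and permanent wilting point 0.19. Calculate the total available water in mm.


AWC = (FC - PWP) * d * 10
AWC = (0.36 - 0.19) * 85 * 10
AWC = 0.1700 * 85 * 10

144.5000 mm


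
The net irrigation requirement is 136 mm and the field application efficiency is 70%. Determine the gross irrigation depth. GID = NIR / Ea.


Ea = 70% = 0.7
GID = NIR / Ea = 136 / 0.7 = 194.2857 mm

194.2857 mm


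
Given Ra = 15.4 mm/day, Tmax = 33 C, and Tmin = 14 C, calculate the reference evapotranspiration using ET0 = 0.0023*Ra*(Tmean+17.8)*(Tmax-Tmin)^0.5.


Tmean = (Tmax + Tmin)/2 = (33 + 14)/2 = 23.5
ET0 = 0.0023 * 15.4 * (23.5 + 17.8) * sqrt(33 - 14)
ET0 = 0.0023 * 15.4 * 41.3 * 4.358899

6.3764 mm/day


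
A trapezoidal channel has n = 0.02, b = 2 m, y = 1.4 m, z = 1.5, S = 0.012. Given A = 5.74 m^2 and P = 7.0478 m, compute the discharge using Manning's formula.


R = A/P = 5.74/7.0478 = 0.814439
Q = (1/0.02) * 5.74 * 0.814439^(2/3) * 0.012^0.5

27.4186 m^3/s


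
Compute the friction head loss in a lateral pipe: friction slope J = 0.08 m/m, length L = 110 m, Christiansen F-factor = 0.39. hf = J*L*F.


hf = J * L * F = 0.08 * 110 * 0.39 = 3.4320 m

3.4320 m


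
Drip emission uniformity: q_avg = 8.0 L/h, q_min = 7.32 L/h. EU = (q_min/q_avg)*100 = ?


EU = (q_min/q_avg)*100 = (7.32/8.0)*100 = 91.5000%

91.5000 %


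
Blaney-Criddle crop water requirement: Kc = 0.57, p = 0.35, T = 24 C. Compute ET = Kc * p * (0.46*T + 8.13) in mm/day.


ET = Kc * p * (0.46*T + 8.13)
ET = 0.57 * 0.35 * (0.46*24 + 8.13)
ET = 0.57 * 0.35 * 19.1700

3.8244 mm/day


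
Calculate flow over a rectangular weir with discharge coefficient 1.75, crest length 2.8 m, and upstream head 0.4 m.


Q = C * L * H^(3/2) = 1.75 * 2.8 * 0.4^1.5 = 1.75 * 2.8 * 0.252982

1.2396 m^3/s


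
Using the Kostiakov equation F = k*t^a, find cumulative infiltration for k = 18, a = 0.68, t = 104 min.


F = k * t^a = 18 * 104^0.68
F = 18 * 23.527873

423.5017 mm


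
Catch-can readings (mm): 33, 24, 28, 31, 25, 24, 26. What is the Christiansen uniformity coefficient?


mean = 27.285714 mm
MAD = 2.897959 mm
CU = (1 - 2.897959/27.285714)*100

89.3792 %


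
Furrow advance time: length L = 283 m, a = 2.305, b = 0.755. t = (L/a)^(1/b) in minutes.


t = (L/a)^(1/b)
t = (283/2.305)^(1/0.755)
t = 122.776573^(1/0.755)

584.8445 min


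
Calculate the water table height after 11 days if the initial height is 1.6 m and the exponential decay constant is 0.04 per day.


m = m0 * exp(-k*t)
m = 1.6 * exp(-0.04 * 11)
m = 1.6 * exp(-0.4400)

1.0305 m


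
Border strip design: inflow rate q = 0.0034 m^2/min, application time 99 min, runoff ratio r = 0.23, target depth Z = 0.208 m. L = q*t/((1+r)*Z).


L = q*t/((1+r)*Z)
L = 0.0034*99/((1+0.23)*0.208)
L = 0.3366/0.25584

1.3157 m


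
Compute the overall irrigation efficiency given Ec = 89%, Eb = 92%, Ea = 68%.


Ec = 0.89, Eb = 0.92, Ea = 0.68
E = 0.89 * 0.92 * 0.68 * 100 = 55.6784%

55.6784 %


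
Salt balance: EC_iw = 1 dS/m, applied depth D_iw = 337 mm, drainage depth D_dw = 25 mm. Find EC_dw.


EC_dw = EC_iw * D_iw / D_dw
EC_dw = 1 * 337 / 25
EC_dw = 337 / 25

13.4800 dS/m


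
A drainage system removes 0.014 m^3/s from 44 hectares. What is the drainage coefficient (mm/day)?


DC = Q * 86400 / (A * 10000) * 1000
DC = 0.014 * 86400 / (44 * 10000) * 1000
DC = 1209600.0000 / 440000

2.7491 mm/day


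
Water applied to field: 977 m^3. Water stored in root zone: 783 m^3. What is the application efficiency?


Ea = V_root / V_field * 100 = 783 / 977 * 100 = 80.1433%

80.1433 %


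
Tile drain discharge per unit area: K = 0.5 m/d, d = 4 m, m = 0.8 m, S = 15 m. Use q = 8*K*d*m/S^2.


q = 8*K*d*m/S^2
q = 8*0.5*4*0.8/15^2
q = 12.8000 / 225

0.0569 m/d


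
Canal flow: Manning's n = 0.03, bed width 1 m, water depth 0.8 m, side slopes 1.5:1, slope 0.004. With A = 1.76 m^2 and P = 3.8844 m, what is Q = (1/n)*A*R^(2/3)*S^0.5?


R = A/P = 1.76/3.8844 = 0.453094
Q = (1/0.03) * 1.76 * 0.453094^(2/3) * 0.004^0.5

2.1888 m^3/s


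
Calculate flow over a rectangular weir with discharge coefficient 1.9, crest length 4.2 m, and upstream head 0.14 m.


Q = C * L * H^(3/2) = 1.9 * 4.2 * 0.14^1.5 = 1.9 * 4.2 * 0.052383

0.4180 m^3/s


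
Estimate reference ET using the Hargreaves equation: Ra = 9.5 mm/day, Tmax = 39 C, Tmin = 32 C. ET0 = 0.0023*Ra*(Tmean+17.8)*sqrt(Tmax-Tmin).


Tmean = (Tmax + Tmin)/2 = (39 + 32)/2 = 35.5
ET0 = 0.0023 * 9.5 * (35.5 + 17.8) * sqrt(39 - 32)
ET0 = 0.0023 * 9.5 * 53.3 * 2.645751

3.0813 mm/day


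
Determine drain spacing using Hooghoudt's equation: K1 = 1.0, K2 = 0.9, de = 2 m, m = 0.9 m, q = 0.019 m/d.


S^2 = 8*K2*de*m/q + 4*K1*m^2/q
S^2 = 8*0.9*2*0.9/0.019 + 4*1.0*0.9^2/0.019
S = sqrt(852.6316)

29.1999 m


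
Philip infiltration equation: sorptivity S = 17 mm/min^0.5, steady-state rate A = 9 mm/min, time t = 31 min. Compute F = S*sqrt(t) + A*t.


F = S*sqrt(t) + A*t
F = 17*sqrt(31) + 9*31
F = 17*5.567764 + 279

373.6520 mm


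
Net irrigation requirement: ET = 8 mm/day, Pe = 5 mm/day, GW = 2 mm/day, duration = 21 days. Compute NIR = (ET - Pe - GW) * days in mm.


Daily deficit = ET - Pe - GW = 8 - 5 - 2 = 1 mm/day
NIR = 1 * 21 = 21 mm

21.0000 mm


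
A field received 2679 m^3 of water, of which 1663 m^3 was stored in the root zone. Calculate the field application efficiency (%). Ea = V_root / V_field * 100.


Ea = V_root / V_field * 100 = 1663 / 2679 * 100 = 62.0754%

62.0754 %


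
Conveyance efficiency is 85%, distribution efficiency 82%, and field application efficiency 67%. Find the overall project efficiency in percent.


Ec = 0.85, Eb = 0.82, Ea = 0.67
E = 0.85 * 0.82 * 0.67 * 100 = 46.6990%

46.6990 %


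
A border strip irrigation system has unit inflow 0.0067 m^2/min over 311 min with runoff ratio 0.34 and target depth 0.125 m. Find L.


L = q*t/((1+r)*Z)
L = 0.0067*311/((1+0.34)*0.125)
L = 2.0837/0.1675

12.4400 m


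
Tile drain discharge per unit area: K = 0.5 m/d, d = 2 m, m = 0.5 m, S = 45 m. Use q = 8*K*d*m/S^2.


q = 8*K*d*m/S^2
q = 8*0.5*2*0.5/45^2
q = 4.0000 / 2025

0.0020 m/d


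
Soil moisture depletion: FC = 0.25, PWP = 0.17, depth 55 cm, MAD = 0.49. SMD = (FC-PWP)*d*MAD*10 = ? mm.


SMD = (FC - PWP) * d * MAD * 10
SMD = (0.25 - 0.17) * 55 * 0.49 * 10
SMD = 0.0800 * 55 * 0.49 * 10

21.5600 mm


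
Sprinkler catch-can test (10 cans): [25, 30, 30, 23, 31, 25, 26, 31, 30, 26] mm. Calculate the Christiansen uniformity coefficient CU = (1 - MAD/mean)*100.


mean = 27.700000 mm
MAD = 2.700000 mm
CU = (1 - 2.700000/27.700000)*100

90.2527 %


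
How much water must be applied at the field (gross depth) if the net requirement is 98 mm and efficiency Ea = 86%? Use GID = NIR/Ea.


Ea = 86% = 0.86
GID = NIR / Ea = 98 / 0.86 = 113.9535 mm

113.9535 mm


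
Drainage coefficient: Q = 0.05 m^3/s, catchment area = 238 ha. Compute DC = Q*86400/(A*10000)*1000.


DC = Q * 86400 / (A * 10000) * 1000
DC = 0.05 * 86400 / (238 * 10000) * 1000
DC = 4320000.0000 / 2380000

1.8151 mm/day


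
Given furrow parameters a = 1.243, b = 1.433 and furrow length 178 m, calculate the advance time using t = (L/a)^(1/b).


t = (L/a)^(1/b)
t = (178/1.243)^(1/1.433)
t = 143.201931^(1/1.433)

31.9522 min


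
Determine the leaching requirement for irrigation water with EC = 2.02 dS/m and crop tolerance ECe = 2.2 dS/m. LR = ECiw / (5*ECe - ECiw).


LR = ECiw / (5*ECe - ECiw)
LR = 2.02 / (5*2.2 - 2.02)
LR = 2.02 / 8.9800

0.2249


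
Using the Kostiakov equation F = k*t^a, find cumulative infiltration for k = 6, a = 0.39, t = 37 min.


F = k * t^a = 6 * 37^0.39
F = 6 * 4.088826

24.5330 mm


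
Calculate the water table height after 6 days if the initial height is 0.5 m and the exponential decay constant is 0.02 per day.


m = m0 * exp(-k*t)
m = 0.5 * exp(-0.02 * 6)
m = 0.5 * exp(-0.1200)

0.4435 m


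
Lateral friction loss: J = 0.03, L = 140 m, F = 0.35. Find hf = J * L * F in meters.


hf = J * L * F = 0.03 * 140 * 0.35 = 1.4700 m

1.4700 m


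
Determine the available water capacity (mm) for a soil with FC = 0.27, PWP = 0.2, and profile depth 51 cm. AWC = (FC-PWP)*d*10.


AWC = (FC - PWP) * d * 10
AWC = (0.27 - 0.2) * 51 * 10
AWC = 0.0700 * 51 * 10

35.7000 mm


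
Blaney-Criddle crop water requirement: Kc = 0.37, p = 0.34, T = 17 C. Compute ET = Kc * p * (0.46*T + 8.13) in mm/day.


ET = Kc * p * (0.46*T + 8.13)
ET = 0.37 * 0.34 * (0.46*17 + 8.13)
ET = 0.37 * 0.34 * 15.9500

2.0065 mm/day


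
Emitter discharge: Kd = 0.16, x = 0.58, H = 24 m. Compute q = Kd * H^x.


q = Kd * H^x = 0.16 * 24^0.58 = 0.16 * 6.317169

1.0107 L/h


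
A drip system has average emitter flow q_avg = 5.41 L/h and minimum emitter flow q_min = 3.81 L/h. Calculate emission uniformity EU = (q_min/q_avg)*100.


EU = (q_min/q_avg)*100 = (3.81/5.41)*100 = 70.4251%

70.4251 %


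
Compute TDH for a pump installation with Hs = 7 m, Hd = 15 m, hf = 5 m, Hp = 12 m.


TDH = Hs + Hd + hf + Hp = 7 + 15 + 5 + 12 = 39

39 m


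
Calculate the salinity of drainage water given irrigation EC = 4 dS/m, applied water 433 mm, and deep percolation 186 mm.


EC_dw = EC_iw * D_iw / D_dw
EC_dw = 4 * 433 / 186
EC_dw = 1732 / 186

9.3118 dS/m


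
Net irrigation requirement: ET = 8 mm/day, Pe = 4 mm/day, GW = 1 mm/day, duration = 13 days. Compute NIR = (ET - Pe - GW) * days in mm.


Daily deficit = ET - Pe - GW = 8 - 4 - 1 = 3 mm/day
NIR = 3 * 13 = 39 mm

39.0000 mm


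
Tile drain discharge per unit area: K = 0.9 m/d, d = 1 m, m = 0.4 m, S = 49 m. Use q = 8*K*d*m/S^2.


q = 8*K*d*m/S^2
q = 8*0.9*1*0.4/49^2
q = 2.8800 / 2401

0.0012 m/d


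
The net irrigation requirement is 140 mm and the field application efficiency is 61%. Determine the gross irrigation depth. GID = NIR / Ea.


Ea = 61% = 0.61
GID = NIR / Ea = 140 / 0.61 = 229.5082 mm

229.5082 mm


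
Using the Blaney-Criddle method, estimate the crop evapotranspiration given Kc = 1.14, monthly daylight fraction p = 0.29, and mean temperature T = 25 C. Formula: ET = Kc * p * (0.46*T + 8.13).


ET = Kc * p * (0.46*T + 8.13)
ET = 1.14 * 0.29 * (0.46*25 + 8.13)
ET = 1.14 * 0.29 * 19.6300

6.4897 mm/day


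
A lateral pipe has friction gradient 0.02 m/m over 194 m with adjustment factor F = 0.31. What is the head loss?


hf = J * L * F = 0.02 * 194 * 0.31 = 1.2028 m

1.2028 m


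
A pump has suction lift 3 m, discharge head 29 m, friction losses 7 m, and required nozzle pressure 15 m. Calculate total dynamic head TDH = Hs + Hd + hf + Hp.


TDH = Hs + Hd + hf + Hp = 3 + 29 + 7 + 15 = 54

54 m


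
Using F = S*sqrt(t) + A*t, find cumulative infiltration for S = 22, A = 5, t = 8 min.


F = S*sqrt(t) + A*t
F = 22*sqrt(8) + 5*8
F = 22*2.828427 + 40

102.2254 mm


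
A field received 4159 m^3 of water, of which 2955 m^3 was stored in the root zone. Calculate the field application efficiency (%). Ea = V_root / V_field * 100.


Ea = V_root / V_field * 100 = 2955 / 4159 * 100 = 71.0507%

71.0507 %


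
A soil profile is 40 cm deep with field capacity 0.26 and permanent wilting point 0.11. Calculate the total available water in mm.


AWC = (FC - PWP) * d * 10
AWC = (0.26 - 0.11) * 40 * 10
AWC = 0.1500 * 40 * 10

60.0000 mm


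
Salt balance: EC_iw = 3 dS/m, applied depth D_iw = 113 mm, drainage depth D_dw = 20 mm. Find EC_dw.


EC_dw = EC_iw * D_iw / D_dw
EC_dw = 3 * 113 / 20
EC_dw = 339 / 20

16.9500 dS/m


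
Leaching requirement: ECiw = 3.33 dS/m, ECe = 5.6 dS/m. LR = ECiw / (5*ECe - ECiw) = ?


LR = ECiw / (5*ECe - ECiw)
LR = 3.33 / (5*5.6 - 3.33)
LR = 3.33 / 24.6700

0.1350


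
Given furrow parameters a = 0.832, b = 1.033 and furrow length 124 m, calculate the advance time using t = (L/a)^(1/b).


t = (L/a)^(1/b)
t = (124/0.832)^(1/1.033)
t = 149.038462^(1/1.033)

127.0196 min


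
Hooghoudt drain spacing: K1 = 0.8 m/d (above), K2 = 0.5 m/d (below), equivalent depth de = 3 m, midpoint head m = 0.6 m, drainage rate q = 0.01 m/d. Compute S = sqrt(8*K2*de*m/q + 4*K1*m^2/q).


S^2 = 8*K2*de*m/q + 4*K1*m^2/q
S^2 = 8*0.5*3*0.6/0.01 + 4*0.8*0.6^2/0.01
S = sqrt(835.2000)

28.8998 m


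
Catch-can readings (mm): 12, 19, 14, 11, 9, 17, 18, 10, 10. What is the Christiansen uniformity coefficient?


mean = 13.333333 mm
MAD = 3.259259 mm
CU = (1 - 3.259259/13.333333)*100

75.5556 %


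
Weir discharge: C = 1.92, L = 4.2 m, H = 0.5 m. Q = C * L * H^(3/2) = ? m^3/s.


Q = C * L * H^(3/2) = 1.92 * 4.2 * 0.5^1.5 = 1.92 * 4.2 * 0.353553

2.8511 m^3/s


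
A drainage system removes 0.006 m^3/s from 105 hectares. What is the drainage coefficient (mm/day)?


DC = Q * 86400 / (A * 10000) * 1000
DC = 0.006 * 86400 / (105 * 10000) * 1000
DC = 518400.0000 / 1050000

0.4937 mm/day


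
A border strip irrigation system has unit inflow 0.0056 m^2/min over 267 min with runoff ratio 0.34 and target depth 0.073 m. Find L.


L = q*t/((1+r)*Z)
L = 0.0056*267/((1+0.34)*0.073)
L = 1.4952/0.09782

15.2852 m


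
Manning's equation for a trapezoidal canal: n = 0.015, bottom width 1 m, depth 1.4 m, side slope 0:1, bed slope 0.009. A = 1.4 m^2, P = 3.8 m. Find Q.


R = A/P = 1.4/3.8 = 0.368421
Q = (1/0.015) * 1.4 * 0.368421^(2/3) * 0.009^0.5

4.5504 m^3/s


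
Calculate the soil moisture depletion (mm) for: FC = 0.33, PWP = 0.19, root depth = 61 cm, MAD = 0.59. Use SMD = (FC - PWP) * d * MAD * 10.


SMD = (FC - PWP) * d * MAD * 10
SMD = (0.33 - 0.19) * 61 * 0.59 * 10
SMD = 0.1400 * 61 * 0.59 * 10

50.3860 mm


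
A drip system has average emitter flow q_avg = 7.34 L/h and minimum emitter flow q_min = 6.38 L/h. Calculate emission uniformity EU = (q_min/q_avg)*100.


EU = (q_min/q_avg)*100 = (6.38/7.34)*100 = 86.9210%

86.9210 %


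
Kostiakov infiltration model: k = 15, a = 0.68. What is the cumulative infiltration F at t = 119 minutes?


F = k * t^a = 15 * 119^0.68
F = 15 * 25.785285

386.7793 mm


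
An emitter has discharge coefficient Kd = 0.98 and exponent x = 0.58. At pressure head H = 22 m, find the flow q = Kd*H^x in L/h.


q = Kd * H^x = 0.98 * 22^0.58 = 0.98 * 6.006274

5.8861 L/h


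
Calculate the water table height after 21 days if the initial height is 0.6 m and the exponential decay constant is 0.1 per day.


m = m0 * exp(-k*t)
m = 0.6 * exp(-0.1 * 21)
m = 0.6 * exp(-2.1000)

0.0735 m


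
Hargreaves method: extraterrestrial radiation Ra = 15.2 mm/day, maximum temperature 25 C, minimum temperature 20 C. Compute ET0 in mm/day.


Tmean = (Tmax + Tmin)/2 = (25 + 20)/2 = 22.5
ET0 = 0.0023 * 15.2 * (22.5 + 17.8) * sqrt(25 - 20)
ET0 = 0.0023 * 15.2 * 40.3 * 2.236068

3.1504 mm/day


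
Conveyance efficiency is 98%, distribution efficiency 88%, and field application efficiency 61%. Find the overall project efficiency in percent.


Ec = 0.98, Eb = 0.88, Ea = 0.61
E = 0.98 * 0.88 * 0.61 * 100 = 52.6064%

52.6064 %


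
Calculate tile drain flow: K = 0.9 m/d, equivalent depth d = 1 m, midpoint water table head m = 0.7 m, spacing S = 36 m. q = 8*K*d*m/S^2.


q = 8*K*d*m/S^2
q = 8*0.9*1*0.7/36^2
q = 5.0400 / 1296

0.0039 m/d


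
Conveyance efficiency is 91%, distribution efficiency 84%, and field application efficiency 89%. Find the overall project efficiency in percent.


Ec = 0.91, Eb = 0.84, Ea = 0.89
E = 0.91 * 0.84 * 0.89 * 100 = 68.0316%

68.0316 %


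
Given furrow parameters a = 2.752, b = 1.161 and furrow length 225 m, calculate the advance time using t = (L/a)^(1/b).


t = (L/a)^(1/b)
t = (225/2.752)^(1/1.161)
t = 81.758721^(1/1.161)

44.3932 min


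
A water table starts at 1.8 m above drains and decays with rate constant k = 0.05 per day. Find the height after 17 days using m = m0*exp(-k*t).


m = m0 * exp(-k*t)
m = 1.8 * exp(-0.05 * 17)
m = 1.8 * exp(-0.8500)

0.7693 m


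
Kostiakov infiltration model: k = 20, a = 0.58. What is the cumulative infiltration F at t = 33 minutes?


F = k * t^a = 20 * 33^0.58
F = 20 * 7.598679

151.9736 mm


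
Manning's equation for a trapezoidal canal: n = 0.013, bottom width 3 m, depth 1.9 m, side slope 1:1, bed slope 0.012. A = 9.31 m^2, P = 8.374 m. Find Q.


R = A/P = 9.31/8.374 = 1.111775
Q = (1/0.013) * 9.31 * 1.111775^(2/3) * 0.012^0.5

84.1928 m^3/s


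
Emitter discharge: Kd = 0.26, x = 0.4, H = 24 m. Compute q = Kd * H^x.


q = Kd * H^x = 0.26 * 24^0.4 = 0.26 * 3.565205

0.9270 L/h


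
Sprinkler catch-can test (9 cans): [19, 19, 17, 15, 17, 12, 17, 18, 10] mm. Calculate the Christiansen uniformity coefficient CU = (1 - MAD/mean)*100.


mean = 16.000000 mm
MAD = 2.444444 mm
CU = (1 - 2.444444/16.000000)*100

84.7222 %


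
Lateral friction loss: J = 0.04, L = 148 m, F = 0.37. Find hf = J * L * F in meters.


hf = J * L * F = 0.04 * 148 * 0.37 = 2.1904 m

2.1904 m


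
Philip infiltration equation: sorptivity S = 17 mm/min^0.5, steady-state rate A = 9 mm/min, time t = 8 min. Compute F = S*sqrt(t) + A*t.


F = S*sqrt(t) + A*t
F = 17*sqrt(8) + 9*8
F = 17*2.828427 + 72

120.0833 mm


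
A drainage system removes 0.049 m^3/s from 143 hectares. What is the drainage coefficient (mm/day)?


DC = Q * 86400 / (A * 10000) * 1000
DC = 0.049 * 86400 / (143 * 10000) * 1000
DC = 4233600.0000 / 1430000

2.9606 mm/day


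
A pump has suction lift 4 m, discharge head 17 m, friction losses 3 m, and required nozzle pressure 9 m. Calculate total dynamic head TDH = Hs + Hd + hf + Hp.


TDH = Hs + Hd + hf + Hp = 4 + 17 + 3 + 9 = 33

33 m


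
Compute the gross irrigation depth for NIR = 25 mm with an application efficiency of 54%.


Ea = 54% = 0.54
GID = NIR / Ea = 25 / 0.54 = 46.2963 mm

46.2963 mm


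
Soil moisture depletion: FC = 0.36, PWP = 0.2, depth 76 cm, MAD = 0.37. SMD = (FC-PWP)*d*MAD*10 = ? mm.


SMD = (FC - PWP) * d * MAD * 10
SMD = (0.36 - 0.2) * 76 * 0.37 * 10
SMD = 0.1600 * 76 * 0.37 * 10

44.9920 mm


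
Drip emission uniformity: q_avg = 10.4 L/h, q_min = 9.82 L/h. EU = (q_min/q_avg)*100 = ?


EU = (q_min/q_avg)*100 = (9.82/10.4)*100 = 94.4231%

94.4231 %


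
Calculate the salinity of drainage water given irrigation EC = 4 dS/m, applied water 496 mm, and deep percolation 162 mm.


EC_dw = EC_iw * D_iw / D_dw
EC_dw = 4 * 496 / 162
EC_dw = 1984 / 162

12.2469 dS/m


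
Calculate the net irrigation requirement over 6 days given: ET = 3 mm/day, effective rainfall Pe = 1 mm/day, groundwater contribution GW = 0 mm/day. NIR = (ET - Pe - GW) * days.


Daily deficit = ET - Pe - GW = 3 - 1 - 0 = 2 mm/day
NIR = 2 * 6 = 12 mm

12.0000 mm


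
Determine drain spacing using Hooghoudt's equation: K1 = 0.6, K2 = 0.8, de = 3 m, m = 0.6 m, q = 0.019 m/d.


S^2 = 8*K2*de*m/q + 4*K1*m^2/q
S^2 = 8*0.8*3*0.6/0.019 + 4*0.6*0.6^2/0.019
S = sqrt(651.7895)

25.5302 m


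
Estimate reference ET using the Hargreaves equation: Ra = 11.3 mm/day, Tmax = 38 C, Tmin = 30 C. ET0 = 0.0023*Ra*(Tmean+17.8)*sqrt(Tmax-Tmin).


Tmean = (Tmax + Tmin)/2 = (38 + 30)/2 = 34.0
ET0 = 0.0023 * 11.3 * (34.0 + 17.8) * sqrt(38 - 30)
ET0 = 0.0023 * 11.3 * 51.8 * 2.828427

3.8079 mm/day


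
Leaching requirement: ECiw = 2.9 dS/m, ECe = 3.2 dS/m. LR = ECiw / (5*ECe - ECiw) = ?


LR = ECiw / (5*ECe - ECiw)
LR = 2.9 / (5*3.2 - 2.9)
LR = 2.9 / 13.1000

0.2214


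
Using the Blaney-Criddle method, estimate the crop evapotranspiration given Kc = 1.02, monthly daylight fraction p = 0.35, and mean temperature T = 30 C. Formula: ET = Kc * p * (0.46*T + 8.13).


ET = Kc * p * (0.46*T + 8.13)
ET = 1.02 * 0.35 * (0.46*30 + 8.13)
ET = 1.02 * 0.35 * 21.9300

7.8290 mm/day


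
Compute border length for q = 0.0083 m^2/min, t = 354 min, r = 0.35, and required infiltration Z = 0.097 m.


L = q*t/((1+r)*Z)
L = 0.0083*354/((1+0.35)*0.097)
L = 2.9382/0.13095

22.4376 m


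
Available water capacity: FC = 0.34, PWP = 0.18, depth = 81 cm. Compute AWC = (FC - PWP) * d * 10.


AWC = (FC - PWP) * d * 10
AWC = (0.34 - 0.18) * 81 * 10
AWC = 0.1600 * 81 * 10

129.6000 mm


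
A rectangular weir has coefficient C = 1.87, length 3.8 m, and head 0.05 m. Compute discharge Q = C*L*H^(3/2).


Q = C * L * H^(3/2) = 1.87 * 3.8 * 0.05^1.5 = 1.87 * 3.8 * 0.011180

0.0794 m^3/s


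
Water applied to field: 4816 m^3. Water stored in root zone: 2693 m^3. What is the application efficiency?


Ea = V_root / V_field * 100 = 2693 / 4816 * 100 = 55.9178%

55.9178 %


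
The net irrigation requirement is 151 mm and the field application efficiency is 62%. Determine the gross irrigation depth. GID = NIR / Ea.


Ea = 62% = 0.62
GID = NIR / Ea = 151 / 0.62 = 243.5484 mm

243.5484 mm


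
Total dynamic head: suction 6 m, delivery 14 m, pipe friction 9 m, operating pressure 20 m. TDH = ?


TDH = Hs + Hd + hf + Hp = 6 + 14 + 9 + 20 = 49

49 m


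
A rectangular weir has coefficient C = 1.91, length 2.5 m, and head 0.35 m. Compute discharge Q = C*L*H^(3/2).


Q = C * L * H^(3/2) = 1.91 * 2.5 * 0.35^1.5 = 1.91 * 2.5 * 0.207063

0.9887 m^3/s


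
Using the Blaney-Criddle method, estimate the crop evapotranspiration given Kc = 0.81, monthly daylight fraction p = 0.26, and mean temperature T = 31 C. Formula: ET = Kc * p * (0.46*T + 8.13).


ET = Kc * p * (0.46*T + 8.13)
ET = 0.81 * 0.26 * (0.46*31 + 8.13)
ET = 0.81 * 0.26 * 22.3900

4.7153 mm/day


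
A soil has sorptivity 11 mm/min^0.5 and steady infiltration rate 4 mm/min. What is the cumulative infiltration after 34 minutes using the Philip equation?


F = S*sqrt(t) + A*t
F = 11*sqrt(34) + 4*34
F = 11*5.830952 + 136

200.1405 mm


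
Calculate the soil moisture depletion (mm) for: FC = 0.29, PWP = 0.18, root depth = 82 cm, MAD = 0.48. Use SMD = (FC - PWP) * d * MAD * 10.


SMD = (FC - PWP) * d * MAD * 10
SMD = (0.29 - 0.18) * 82 * 0.48 * 10
SMD = 0.1100 * 82 * 0.48 * 10

43.2960 mm


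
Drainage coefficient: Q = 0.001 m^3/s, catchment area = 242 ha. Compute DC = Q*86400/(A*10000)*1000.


DC = Q * 86400 / (A * 10000) * 1000
DC = 0.001 * 86400 / (242 * 10000) * 1000
DC = 86400.0000 / 2420000

0.0357 mm/day


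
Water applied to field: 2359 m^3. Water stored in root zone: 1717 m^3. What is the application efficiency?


Ea = V_root / V_field * 100 = 1717 / 2359 * 100 = 72.7851%

72.7851 %


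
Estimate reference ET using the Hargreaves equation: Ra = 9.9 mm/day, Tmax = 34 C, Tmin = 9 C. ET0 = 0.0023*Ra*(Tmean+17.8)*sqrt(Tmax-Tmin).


Tmean = (Tmax + Tmin)/2 = (34 + 9)/2 = 21.5
ET0 = 0.0023 * 9.9 * (21.5 + 17.8) * sqrt(34 - 9)
ET0 = 0.0023 * 9.9 * 39.3 * 5.000000

4.4743 mm/day


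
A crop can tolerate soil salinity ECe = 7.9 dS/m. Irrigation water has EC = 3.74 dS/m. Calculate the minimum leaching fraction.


LR = ECiw / (5*ECe - ECiw)
LR = 3.74 / (5*7.9 - 3.74)
LR = 3.74 / 35.7600

0.1046


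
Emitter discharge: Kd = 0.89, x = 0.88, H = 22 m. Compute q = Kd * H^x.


q = Kd * H^x = 0.89 * 22^0.88 = 0.89 * 15.182104

13.5121 L/h


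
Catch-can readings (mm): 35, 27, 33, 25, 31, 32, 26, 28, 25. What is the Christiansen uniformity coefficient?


mean = 29.111111 mm
MAD = 3.234568 mm
CU = (1 - 3.234568/29.111111)*100

88.8889 %


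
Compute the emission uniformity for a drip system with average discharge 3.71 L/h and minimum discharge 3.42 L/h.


EU = (q_min/q_avg)*100 = (3.42/3.71)*100 = 92.1833%

92.1833 %


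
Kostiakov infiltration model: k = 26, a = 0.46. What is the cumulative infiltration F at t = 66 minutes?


F = k * t^a = 26 * 66^0.46
F = 26 * 6.870530

178.6338 mm


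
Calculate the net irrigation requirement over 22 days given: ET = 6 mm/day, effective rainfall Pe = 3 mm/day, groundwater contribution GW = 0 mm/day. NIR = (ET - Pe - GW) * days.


Daily deficit = ET - Pe - GW = 6 - 3 - 0 = 3 mm/day
NIR = 3 * 22 = 66 mm

66.0000 mm


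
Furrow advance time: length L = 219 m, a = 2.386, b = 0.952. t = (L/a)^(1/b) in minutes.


t = (L/a)^(1/b)
t = (219/2.386)^(1/0.952)
t = 91.785415^(1/0.952)

115.2755 min


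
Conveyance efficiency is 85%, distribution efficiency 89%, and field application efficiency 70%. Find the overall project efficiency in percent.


Ec = 0.85, Eb = 0.89, Ea = 0.7
E = 0.85 * 0.89 * 0.7 * 100 = 52.9550%

52.9550 %


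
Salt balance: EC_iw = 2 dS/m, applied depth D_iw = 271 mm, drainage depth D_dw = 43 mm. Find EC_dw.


EC_dw = EC_iw * D_iw / D_dw
EC_dw = 2 * 271 / 43
EC_dw = 542 / 43

12.6047 dS/m


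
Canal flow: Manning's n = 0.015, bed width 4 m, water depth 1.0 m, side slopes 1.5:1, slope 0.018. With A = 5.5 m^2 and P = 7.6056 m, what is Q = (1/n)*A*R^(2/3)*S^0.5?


R = A/P = 5.5/7.6056 = 0.723151
Q = (1/0.015) * 5.5 * 0.723151^(2/3) * 0.018^0.5

39.6333 m^3/s


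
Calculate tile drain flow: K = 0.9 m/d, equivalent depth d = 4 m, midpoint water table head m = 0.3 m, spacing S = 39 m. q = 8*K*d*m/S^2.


q = 8*K*d*m/S^2
q = 8*0.9*4*0.3/39^2
q = 8.6400 / 1521

0.0057 m/d


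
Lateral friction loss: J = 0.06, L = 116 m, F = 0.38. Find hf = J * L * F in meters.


hf = J * L * F = 0.06 * 116 * 0.38 = 2.6448 m

2.6448 m


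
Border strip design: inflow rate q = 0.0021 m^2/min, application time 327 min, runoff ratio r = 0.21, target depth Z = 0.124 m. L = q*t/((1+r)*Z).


L = q*t/((1+r)*Z)
L = 0.0021*327/((1+0.21)*0.124)
L = 0.6867/0.15004

4.5768 m


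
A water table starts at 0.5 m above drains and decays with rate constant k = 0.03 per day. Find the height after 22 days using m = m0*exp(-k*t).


m = m0 * exp(-k*t)
m = 0.5 * exp(-0.03 * 22)
m = 0.5 * exp(-0.6600)

0.2584 m


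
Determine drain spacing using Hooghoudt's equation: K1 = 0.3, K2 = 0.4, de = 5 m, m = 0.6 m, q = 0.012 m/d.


S^2 = 8*K2*de*m/q + 4*K1*m^2/q
S^2 = 8*0.4*5*0.6/0.012 + 4*0.3*0.6^2/0.012
S = sqrt(836.0000)

28.9137 m


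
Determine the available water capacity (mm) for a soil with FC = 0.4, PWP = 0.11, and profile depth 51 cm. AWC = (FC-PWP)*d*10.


AWC = (FC - PWP) * d * 10
AWC = (0.4 - 0.11) * 51 * 10
AWC = 0.2900 * 51 * 10

147.9000 mm


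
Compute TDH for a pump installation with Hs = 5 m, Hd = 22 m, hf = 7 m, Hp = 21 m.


TDH = Hs + Hd + hf + Hp = 5 + 22 + 7 + 21 = 55

55 m


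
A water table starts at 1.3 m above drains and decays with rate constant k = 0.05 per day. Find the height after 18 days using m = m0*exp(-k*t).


m = m0 * exp(-k*t)
m = 1.3 * exp(-0.05 * 18)
m = 1.3 * exp(-0.9000)

0.5285 m


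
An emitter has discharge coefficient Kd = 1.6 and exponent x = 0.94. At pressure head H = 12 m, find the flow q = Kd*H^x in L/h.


q = Kd * H^x = 1.6 * 12^0.94 = 1.6 * 10.337853

16.5406 L/h


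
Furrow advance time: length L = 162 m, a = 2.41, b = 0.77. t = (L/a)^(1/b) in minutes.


t = (L/a)^(1/b)
t = (162/2.41)^(1/0.77)
t = 67.219917^(1/0.77)

236.2512 min


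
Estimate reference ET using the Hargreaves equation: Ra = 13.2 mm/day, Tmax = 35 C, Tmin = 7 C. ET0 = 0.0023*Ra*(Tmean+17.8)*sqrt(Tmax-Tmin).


Tmean = (Tmax + Tmin)/2 = (35 + 7)/2 = 21.0
ET0 = 0.0023 * 13.2 * (21.0 + 17.8) * sqrt(35 - 7)
ET0 = 0.0023 * 13.2 * 38.8 * 5.291503

6.2332 mm/day


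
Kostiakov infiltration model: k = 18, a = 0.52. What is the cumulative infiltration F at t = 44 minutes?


F = k * t^a = 18 * 44^0.52
F = 18 * 7.154765

128.7858 mm


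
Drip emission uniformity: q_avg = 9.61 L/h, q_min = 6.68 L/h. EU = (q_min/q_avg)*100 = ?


EU = (q_min/q_avg)*100 = (6.68/9.61)*100 = 69.5109%

69.5109 %


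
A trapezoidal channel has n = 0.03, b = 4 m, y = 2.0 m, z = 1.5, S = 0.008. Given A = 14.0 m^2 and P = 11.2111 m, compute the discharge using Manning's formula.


R = A/P = 14.0/11.2111 = 1.248762
Q = (1/0.03) * 14.0 * 1.248762^(2/3) * 0.008^0.5

48.4029 m^3/s


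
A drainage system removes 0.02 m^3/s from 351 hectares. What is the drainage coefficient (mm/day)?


DC = Q * 86400 / (A * 10000) * 1000
DC = 0.02 * 86400 / (351 * 10000) * 1000
DC = 1728000.0000 / 3510000

0.4923 mm/day


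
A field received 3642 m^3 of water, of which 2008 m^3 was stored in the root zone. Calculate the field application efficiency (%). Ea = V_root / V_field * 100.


Ea = V_root / V_field * 100 = 2008 / 3642 * 100 = 55.1345%

55.1345 %


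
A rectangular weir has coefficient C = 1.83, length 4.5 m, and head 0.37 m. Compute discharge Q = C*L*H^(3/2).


Q = C * L * H^(3/2) = 1.83 * 4.5 * 0.37^1.5 = 1.83 * 4.5 * 0.225062

1.8534 m^3/s


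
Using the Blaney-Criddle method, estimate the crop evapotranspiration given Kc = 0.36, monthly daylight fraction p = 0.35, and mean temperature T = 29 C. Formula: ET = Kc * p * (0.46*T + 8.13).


ET = Kc * p * (0.46*T + 8.13)
ET = 0.36 * 0.35 * (0.46*29 + 8.13)
ET = 0.36 * 0.35 * 21.4700

2.7052 mm/day


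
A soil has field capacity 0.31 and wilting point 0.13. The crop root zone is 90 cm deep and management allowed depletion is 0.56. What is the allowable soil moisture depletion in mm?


SMD = (FC - PWP) * d * MAD * 10
SMD = (0.31 - 0.13) * 90 * 0.56 * 10
SMD = 0.1800 * 90 * 0.56 * 10

90.7200 mm


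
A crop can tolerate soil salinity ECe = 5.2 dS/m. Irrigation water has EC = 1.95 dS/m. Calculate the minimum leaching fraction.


LR = ECiw / (5*ECe - ECiw)
LR = 1.95 / (5*5.2 - 1.95)
LR = 1.95 / 24.0500

0.0811
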